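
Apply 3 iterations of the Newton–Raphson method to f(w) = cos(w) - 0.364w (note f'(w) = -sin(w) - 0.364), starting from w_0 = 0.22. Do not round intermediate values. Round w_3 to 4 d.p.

1.1421

w_0 = 0.220000: f = 0.895817, f' = -0.582230 → w_1 = 0.220000 - (0.895817)/(-0.582230) = 1.758598
w_1 = 1.758598: f = -0.826830, f' = -1.346417 → w_2 = 1.758598 - (-0.826830)/(-1.346417) = 1.144502
w_2 = 1.144502: f = -0.003099, f' = -1.274504 → w_3 = 1.144502 - (-0.003099)/(-1.274504) = 1.142070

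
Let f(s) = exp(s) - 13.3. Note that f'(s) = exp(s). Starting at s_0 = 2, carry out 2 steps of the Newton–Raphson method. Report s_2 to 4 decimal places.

2.6088

s_0 = 2.000000: f = -5.910944, f' = 7.389056 → s_1 = 2.000000 - (-5.910944)/(7.389056) = 2.799959
s_1 = 2.799959: f = 3.143977, f' = 16.443977 → s_2 = 2.799959 - (3.143977)/(16.443977) = 2.608766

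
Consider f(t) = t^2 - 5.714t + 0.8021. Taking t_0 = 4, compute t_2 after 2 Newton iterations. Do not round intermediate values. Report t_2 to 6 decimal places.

5.723327

f'(t) = 2t - 5.714
t_0 = 4.000000: f = -6.053900, f' = 2.286000 → t_1 = 4.000000 - (-6.053900)/(2.286000) = 6.648250
t_1 = 6.648250: f = 7.013229, f' = 7.582500 → t_2 = 6.648250 - (7.013229)/(7.582500) = 5.723327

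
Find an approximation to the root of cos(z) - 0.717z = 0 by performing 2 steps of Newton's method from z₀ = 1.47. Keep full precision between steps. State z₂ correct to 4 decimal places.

f'(z) = -sin(z) - 0.717
z_0 = 1.470000: f = -0.953364, f' = -1.711924 → z_1 = 1.470000 - (-0.953364)/(-1.711924) = 0.913104
z_1 = 0.913104: f = -0.043403, f' = -1.508405 → z_2 = 0.913104 - (-0.043403)/(-1.508405) = 0.884330

0.8843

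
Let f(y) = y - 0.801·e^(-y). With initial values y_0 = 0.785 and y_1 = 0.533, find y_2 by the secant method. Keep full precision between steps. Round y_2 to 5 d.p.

f(y_0) = 0.419648, f(y_1) = 0.062940
y_2 = 0.533000 - (0.062940)·(0.533000 - 0.785000)/(0.062940 - (0.419648)) = 0.488536; f(y_2) = -0.002897

0.48854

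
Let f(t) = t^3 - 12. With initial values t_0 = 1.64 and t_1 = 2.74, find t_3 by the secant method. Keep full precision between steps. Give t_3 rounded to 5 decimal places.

f(t_0) = -7.589056, f(t_1) = 8.570824
t_2 = 2.740000 - (8.570824)·(2.740000 - 1.640000)/(8.570824 - (-7.589056)) = 2.156586; f(t_2) = -1.970019
t_3 = 2.156586 - (-1.970019)·(2.156586 - 2.740000)/(-1.970019 - (8.570824)) = 2.265622; f(t_3) = -0.370462

2.26562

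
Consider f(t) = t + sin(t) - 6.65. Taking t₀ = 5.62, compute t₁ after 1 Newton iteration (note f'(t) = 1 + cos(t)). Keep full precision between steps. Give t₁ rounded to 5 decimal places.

Newton update: t ← t − f(t)/f'(t).
t_0 = 5.620000: f = -1.645630, f' = 1.788035 → t_1 = 5.620000 - (-1.645630)/(1.788035) = 6.540357

6.54036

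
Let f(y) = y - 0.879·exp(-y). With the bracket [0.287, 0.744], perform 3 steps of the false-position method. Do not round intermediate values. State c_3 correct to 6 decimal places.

0.521713

False-position update: c = (a·f(b) − b·f(a))/(f(b) − f(a)); replace the endpoint whose sign matches f(c).
f(0.287000) = -0.372700, f(0.744000) = 0.326291
step 1: c = 0.530671, f(c) = 0.013634 > 0 → new bracket [0.287000, 0.530671]
step 2: c = 0.522072, f(c) = 0.000569 > 0 → new bracket [0.287000, 0.522072]
step 3: c = 0.521713, f(c) = 0.000024 > 0 → new bracket [0.287000, 0.521713]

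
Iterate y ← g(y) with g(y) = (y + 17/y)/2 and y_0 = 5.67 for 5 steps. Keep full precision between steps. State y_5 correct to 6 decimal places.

4.123106

y_1 = g(5.670000) = 4.334118
y_2 = g(4.334118) = 4.128242
y_3 = g(4.128242) = 4.123109
y_4 = g(4.123109) = 4.123106
y_5 = g(4.123106) = 4.123106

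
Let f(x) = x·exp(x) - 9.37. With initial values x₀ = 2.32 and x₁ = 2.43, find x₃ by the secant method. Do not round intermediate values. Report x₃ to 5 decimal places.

f(x_0) = 14.237564, f(x_1) = 18.232083
x_2 = 2.430000 - (18.232083)·(2.430000 - 2.320000)/(18.232083 - (14.237564)) = 1.927930; f(x_2) = 3.885022
x_3 = 1.927930 - (3.885022)·(1.927930 - 2.430000)/(3.885022 - (18.232083)) = 1.791975; f(x_3) = 1.384164

1.79197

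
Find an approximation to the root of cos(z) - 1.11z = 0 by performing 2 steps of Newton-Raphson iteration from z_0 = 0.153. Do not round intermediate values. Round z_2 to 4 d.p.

f'(z) = -sin(z) - 1.11
z_0 = 0.153000: f = 0.818488, f' = -1.262404 → z_1 = 0.153000 - (0.818488)/(-1.262404) = 0.801357
z_1 = 0.801357: f = -0.193774, f' = -1.828301 → z_2 = 0.801357 - (-0.193774)/(-1.828301) = 0.695371

0.6954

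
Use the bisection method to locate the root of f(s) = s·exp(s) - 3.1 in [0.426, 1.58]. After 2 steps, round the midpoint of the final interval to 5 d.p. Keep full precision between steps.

1.14725

f(0.426000) = -2.447743, f(1.580000) = 4.570830 (opposite signs)
step 1: m = 1.003000, f(m) = -0.365372 < 0 → root in [1.003000, 1.580000]
step 2: m = 1.291500, f(m) = 1.598787 > 0 → root in [1.003000, 1.291500]
Midpoint of [1.003000, 1.291500] = 1.147250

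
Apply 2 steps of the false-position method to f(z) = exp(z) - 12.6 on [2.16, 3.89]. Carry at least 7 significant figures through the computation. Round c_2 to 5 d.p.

2.42317

False-position update: c = (a·f(b) − b·f(a))/(f(b) − f(a)); replace the endpoint whose sign matches f(c).
f(2.160000) = -3.928862, f(3.890000) = 36.310887
step 1: c = 2.328911, f(c) = -2.333246 < 0 → new bracket [2.328911, 3.890000]
step 2: c = 2.423166, f(c) = -1.318480 < 0 → new bracket [2.423166, 3.890000]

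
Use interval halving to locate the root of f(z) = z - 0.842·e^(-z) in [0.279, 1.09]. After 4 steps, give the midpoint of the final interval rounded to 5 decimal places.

f(0.279000) = -0.358007, f(1.090000) = 0.806906 (opposite signs)
step 1: m = 0.684500, f(m) = 0.259844 > 0 → root in [0.279000, 0.684500]
step 2: m = 0.481750, f(m) = -0.038355 < 0 → root in [0.481750, 0.684500]
step 3: m = 0.583125, f(m) = 0.113162 > 0 → root in [0.481750, 0.583125]
step 4: m = 0.532438, f(m) = 0.038039 > 0 → root in [0.481750, 0.532438]
Midpoint of [0.481750, 0.532438] = 0.507094

0.50709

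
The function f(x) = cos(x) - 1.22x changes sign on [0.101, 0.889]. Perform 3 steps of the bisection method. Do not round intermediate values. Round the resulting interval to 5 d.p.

f(0.101000) = 0.871684, f(0.889000) = -0.454391 (opposite signs)
step 1: m = 0.495000, f(m) = 0.276069 > 0 → root in [0.495000, 0.889000]
step 2: m = 0.692000, f(m) = -0.074269 < 0 → root in [0.495000, 0.692000]
step 3: m = 0.593500, f(m) = 0.104918 > 0 → root in [0.593500, 0.692000]

[0.59350, 0.69200]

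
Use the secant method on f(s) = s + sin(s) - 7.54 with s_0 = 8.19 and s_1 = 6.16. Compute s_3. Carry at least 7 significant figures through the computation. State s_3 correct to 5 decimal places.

f(s_0) = 1.594075, f(s_1) = -1.502874
s_2 = 6.160000 - (-1.502874)·(6.160000 - 8.190000)/(-1.502874 - (1.594075)) = 7.145110; f(s_2) = 0.364206
s_3 = 7.145110 - (0.364206)·(7.145110 - 6.160000)/(0.364206 - (-1.502874)) = 6.952947; f(s_3) = 0.033746

6.95295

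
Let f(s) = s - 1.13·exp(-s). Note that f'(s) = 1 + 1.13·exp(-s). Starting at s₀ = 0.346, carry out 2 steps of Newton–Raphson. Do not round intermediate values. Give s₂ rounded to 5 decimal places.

0.61243

s_0 = 0.346000: f = -0.453489, f' = 1.799489 → s_1 = 0.346000 - (-0.453489)/(1.799489) = 0.598010
s_1 = 0.598010: f = -0.023383, f' = 1.621393 → s_2 = 0.598010 - (-0.023383)/(1.621393) = 0.612431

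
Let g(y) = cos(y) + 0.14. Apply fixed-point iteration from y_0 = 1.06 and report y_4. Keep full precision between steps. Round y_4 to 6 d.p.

0.889992

y_1 = g(1.060000) = 0.628872
y_2 = g(0.628872) = 0.948692
y_3 = g(0.948692) = 0.722747
y_4 = g(0.722747) = 0.889992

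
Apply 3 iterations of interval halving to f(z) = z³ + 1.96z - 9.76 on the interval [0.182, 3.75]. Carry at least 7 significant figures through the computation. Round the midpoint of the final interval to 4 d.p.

f(0.182000) = -9.397251, f(3.750000) = 50.324375 (opposite signs)
step 1: m = 1.966000, f(m) = 1.692257 > 0 → root in [0.182000, 1.966000]
step 2: m = 1.074000, f(m) = -6.416127 < 0 → root in [1.074000, 1.966000]
step 3: m = 1.520000, f(m) = -3.268992 < 0 → root in [1.520000, 1.966000]
Midpoint of [1.520000, 1.966000] = 1.743000

1.7430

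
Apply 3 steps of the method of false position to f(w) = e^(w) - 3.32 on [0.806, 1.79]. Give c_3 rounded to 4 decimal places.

1.1920

f(0.806000) = -1.081066, f(1.790000) = 2.669452
step 1: c = 1.089632, f(c) = -0.346819 < 0 → new bracket [1.089632, 1.790000]
step 2: c = 1.170163, f(c) = -0.097484 < 0 → new bracket [1.170163, 1.790000]
step 3: c = 1.192000, f(c) = -0.026337 < 0 → new bracket [1.192000, 1.790000]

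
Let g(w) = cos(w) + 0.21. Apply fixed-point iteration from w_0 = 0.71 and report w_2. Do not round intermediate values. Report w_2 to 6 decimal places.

w_1 = g(0.710000) = 0.968362
w_2 = g(0.968362) = 0.776650

0.776650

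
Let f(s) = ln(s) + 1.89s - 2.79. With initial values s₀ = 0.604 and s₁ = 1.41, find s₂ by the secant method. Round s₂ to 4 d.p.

1.3357

Secant update: s_(k+1) = s_k − f(s_k)·(s_k − s_(k-1))/(f(s_k) − f(s_(k-1))).
f(s_0) = -2.152621, f(s_1) = 0.218490
s_2 = 1.410000 - (0.218490)·(1.410000 - 0.604000)/(0.218490 - (-2.152621)) = 1.335730; f(s_2) = 0.024007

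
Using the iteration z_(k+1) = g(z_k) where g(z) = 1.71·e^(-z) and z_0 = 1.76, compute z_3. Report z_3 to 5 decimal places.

z_1 = g(1.760000) = 0.294197
z_2 = g(0.294197) = 1.274172
z_3 = g(1.274172) = 0.478223

0.47822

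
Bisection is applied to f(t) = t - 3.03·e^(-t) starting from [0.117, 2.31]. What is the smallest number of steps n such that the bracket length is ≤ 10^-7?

25

Initial width b − a = 2.31 − 0.117 = 2.193000.
After n steps the width is (b−a)/2^n; need (b−a)/2^n ≤ 10^-7.
So n ≥ log₂(2.193000/10^-7) = log₂(21930000.0000) ≈ 24.3864.
Hence n = 25.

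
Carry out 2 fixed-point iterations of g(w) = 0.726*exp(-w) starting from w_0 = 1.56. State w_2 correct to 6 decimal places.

w_1 = g(1.560000) = 0.152559
w_2 = g(0.152559) = 0.623277

0.623277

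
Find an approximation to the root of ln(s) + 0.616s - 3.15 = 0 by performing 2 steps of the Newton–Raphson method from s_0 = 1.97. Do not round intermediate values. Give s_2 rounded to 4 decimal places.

f'(s) = 1/s + 0.616
s_0 = 1.970000: f = -1.258446, f' = 1.123614 → s_1 = 1.970000 - (-1.258446)/(1.123614) = 3.089999
s_1 = 3.089999: f = -0.118390, f' = 0.939625 → s_2 = 3.089999 - (-0.118390)/(0.939625) = 3.215996

3.2160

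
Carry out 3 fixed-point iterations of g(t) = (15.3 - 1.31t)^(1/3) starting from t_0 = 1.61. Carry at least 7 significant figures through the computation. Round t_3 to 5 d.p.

t_1 = g(1.610000) = 2.362788
t_2 = g(2.362788) = 2.302376
t_3 = g(2.302376) = 2.307342

2.30734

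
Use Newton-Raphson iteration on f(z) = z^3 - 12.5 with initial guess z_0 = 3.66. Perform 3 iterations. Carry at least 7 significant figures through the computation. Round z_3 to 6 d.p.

f'(z) = 3z^2
z_0 = 3.660000: f = 36.527896, f' = 40.186800 → z_1 = 3.660000 - (36.527896)/(40.186800) = 2.751047
z_1 = 2.751047: f = 8.320647, f' = 22.704786 → z_2 = 2.751047 - (8.320647)/(22.704786) = 2.384576
z_2 = 2.384576: f = 1.059188, f' = 17.058613 → z_3 = 2.384576 - (1.059188)/(17.058613) = 2.322485

2.322485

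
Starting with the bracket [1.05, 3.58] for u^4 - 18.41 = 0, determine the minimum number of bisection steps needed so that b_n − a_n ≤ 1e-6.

Initial width b − a = 3.58 − 1.05 = 2.530000.
After n steps the width is (b−a)/2^n; need (b−a)/2^n ≤ 1e-6.
So n ≥ log₂(2.530000/1e-6) = log₂(2530000.0000) ≈ 21.2707.
Hence n = 22.

22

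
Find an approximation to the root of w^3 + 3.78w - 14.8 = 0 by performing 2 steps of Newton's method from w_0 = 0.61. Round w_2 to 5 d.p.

f'(w) = 3w^2 + 3.78
w_0 = 0.610000: f = -12.267219, f' = 4.896300 → w_1 = 0.610000 - (-12.267219)/(4.896300) = 3.115406
w_1 = 3.115406: f = 27.213598, f' = 32.897262 → w_2 = 3.115406 - (27.213598)/(32.897262) = 2.288176

2.28818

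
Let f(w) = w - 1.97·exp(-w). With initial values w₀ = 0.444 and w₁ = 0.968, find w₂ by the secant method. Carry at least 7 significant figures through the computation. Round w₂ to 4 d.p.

0.8572

f(w_0) = -0.819687, f(w_1) = 0.219711
w_2 = 0.968000 - (0.219711)·(0.968000 - 0.444000)/(0.219711 - (-0.819687)) = 0.857235; f(w_2) = 0.021298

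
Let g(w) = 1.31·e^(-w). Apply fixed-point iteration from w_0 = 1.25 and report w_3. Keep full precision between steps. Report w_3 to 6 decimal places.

w_1 = g(1.250000) = 0.375321
w_2 = g(0.375321) = 0.900060
w_3 = g(0.900060) = 0.532574

0.532574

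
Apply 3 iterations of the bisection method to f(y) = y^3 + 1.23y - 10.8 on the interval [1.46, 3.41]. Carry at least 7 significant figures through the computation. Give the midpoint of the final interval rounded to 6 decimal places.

2.069375

f(1.460000) = -5.892064, f(3.410000) = 33.046121 (opposite signs)
step 1: m = 2.435000, f(m) = 6.632713 > 0 → root in [1.460000, 2.435000]
step 2: m = 1.947500, f(m) = -1.018182 < 0 → root in [1.947500, 2.435000]
step 3: m = 2.191250, f(m) = 2.416692 > 0 → root in [1.947500, 2.191250]
Midpoint of [1.947500, 2.191250] = 2.069375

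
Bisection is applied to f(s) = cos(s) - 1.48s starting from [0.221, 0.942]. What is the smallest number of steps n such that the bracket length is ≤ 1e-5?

Initial width b − a = 0.942 − 0.221 = 0.721000.
After n steps the width is (b−a)/2^n; need (b−a)/2^n ≤ 1e-5.
So n ≥ log₂(0.721000/1e-5) = log₂(72100.0000) ≈ 16.1377.
Hence n = 17.

17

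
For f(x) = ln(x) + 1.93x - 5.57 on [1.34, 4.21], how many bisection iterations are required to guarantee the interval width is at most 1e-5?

Initial width b − a = 4.21 − 1.34 = 2.870000.
After n steps the width is (b−a)/2^n; need (b−a)/2^n ≤ 1e-5.
So n ≥ log₂(2.870000/1e-5) = log₂(287000.0000) ≈ 18.1307.
Hence n = 19.

19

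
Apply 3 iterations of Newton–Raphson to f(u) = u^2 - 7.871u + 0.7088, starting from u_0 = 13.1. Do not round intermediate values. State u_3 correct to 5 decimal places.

7.78591

f'(u) = 2u - 7.871
u_0 = 13.100000: f = 69.208700, f' = 18.329000 → u_1 = 13.100000 - (69.208700)/(18.329000) = 9.324088
u_1 = 9.324088: f = 14.257515, f' = 10.777175 → u_2 = 9.324088 - (14.257515)/(10.777175) = 8.001151
u_2 = 8.001151: f = 1.750160, f' = 8.131303 → u_3 = 8.001151 - (1.750160)/(8.131303) = 7.785914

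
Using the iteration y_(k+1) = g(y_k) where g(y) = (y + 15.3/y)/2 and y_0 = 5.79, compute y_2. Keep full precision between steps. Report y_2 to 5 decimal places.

y_1 = g(5.790000) = 4.216244
y_2 = g(4.216244) = 3.922533

3.92253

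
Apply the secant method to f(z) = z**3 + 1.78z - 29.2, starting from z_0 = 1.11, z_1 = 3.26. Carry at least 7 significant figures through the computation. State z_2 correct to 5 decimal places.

2.60821

f(z_0) = -25.856569, f(z_1) = 11.248776
z_2 = 3.260000 - (11.248776)·(3.260000 - 1.110000)/(11.248776 - (-25.856569)) = 2.608211; f(z_2) = -6.814346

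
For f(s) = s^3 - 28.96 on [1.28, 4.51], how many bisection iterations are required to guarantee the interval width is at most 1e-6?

Initial width b − a = 4.51 − 1.28 = 3.230000.
After n steps the width is (b−a)/2^n; need (b−a)/2^n ≤ 1e-6.
So n ≥ log₂(3.230000/1e-6) = log₂(3230000.0000) ≈ 21.6231.
Hence n = 22.

22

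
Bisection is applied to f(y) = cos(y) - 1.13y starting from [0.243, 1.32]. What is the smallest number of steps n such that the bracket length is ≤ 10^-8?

27

Initial width b − a = 1.32 − 0.243 = 1.077000.
After n steps the width is (b−a)/2^n; need (b−a)/2^n ≤ 10^-8.
So n ≥ log₂(1.077000/10^-8) = log₂(107700000.0000) ≈ 26.6824.
Hence n = 27.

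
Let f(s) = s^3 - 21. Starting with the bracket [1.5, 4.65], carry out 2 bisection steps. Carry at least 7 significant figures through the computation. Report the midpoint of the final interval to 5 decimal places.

2.68125

f(1.500000) = -17.625000, f(4.650000) = 79.544625 (opposite signs)
step 1: m = 3.075000, f(m) = 8.076047 > 0 → root in [1.500000, 3.075000]
step 2: m = 2.287500, f(m) = -9.030299 < 0 → root in [2.287500, 3.075000]
Midpoint of [2.287500, 3.075000] = 2.681250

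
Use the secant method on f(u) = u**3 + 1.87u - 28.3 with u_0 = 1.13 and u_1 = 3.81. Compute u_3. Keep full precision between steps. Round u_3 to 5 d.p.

f(u_0) = -24.744003, f(u_1) = 34.131041
u_2 = 3.810000 - (34.131041)·(3.810000 - 1.130000)/(34.131041 - (-24.744003)) = 2.256350; f(u_2) = -12.593281
u_3 = 2.256350 - (-12.593281)·(2.256350 - 3.810000)/(-12.593281 - (34.131041)) = 2.675095; f(u_3) = -4.154242

2.67509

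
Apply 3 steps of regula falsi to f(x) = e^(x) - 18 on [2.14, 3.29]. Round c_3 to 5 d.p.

f(2.140000) = -9.500562, f(3.290000) = 8.842864
step 1: c = 2.735616, f(c) = -2.580754 < 0 → new bracket [2.735616, 3.290000]
step 2: c = 2.860859, f(c) = -0.523460 < 0 → new bracket [2.860859, 3.290000]
step 3: c = 2.884843, f(c) = -0.099243 < 0 → new bracket [2.884843, 3.290000]

2.88484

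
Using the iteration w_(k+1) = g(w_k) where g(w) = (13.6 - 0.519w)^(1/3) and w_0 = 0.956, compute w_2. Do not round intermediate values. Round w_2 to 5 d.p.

2.31312

w_1 = g(0.956000) = 2.357578
w_2 = g(2.357578) = 2.313121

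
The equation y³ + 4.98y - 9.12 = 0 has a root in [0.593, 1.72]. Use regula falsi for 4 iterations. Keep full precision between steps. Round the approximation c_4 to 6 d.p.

1.343626

f(0.593000) = -5.958332, f(1.720000) = 4.534048
step 1: c = 1.232992, f(c) = -1.105219 < 0 → new bracket [1.232992, 1.720000]
step 2: c = 1.328439, f(c) = -0.160011 < 0 → new bracket [1.328439, 1.720000]
step 3: c = 1.341787, f(c) = -0.022163 < 0 → new bracket [1.341787, 1.720000]
step 4: c = 1.343626, f(c) = -0.003050 < 0 → new bracket [1.343626, 1.720000]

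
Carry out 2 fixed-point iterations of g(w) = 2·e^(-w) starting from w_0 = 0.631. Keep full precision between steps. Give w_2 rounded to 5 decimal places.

0.69006

w_1 = g(0.631000) = 1.064119
w_2 = g(1.064119) = 0.690063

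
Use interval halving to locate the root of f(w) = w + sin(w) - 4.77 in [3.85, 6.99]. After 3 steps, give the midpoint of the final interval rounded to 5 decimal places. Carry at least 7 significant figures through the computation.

5.61625

f(3.850000) = -1.570625, f(6.990000) = 2.869415 (opposite signs)
step 1: m = 5.420000, f(m) = -0.109917 < 0 → root in [5.420000, 6.990000]
step 2: m = 6.205000, f(m) = 1.356894 > 0 → root in [5.420000, 6.205000]
step 3: m = 5.812500, f(m) = 0.589003 > 0 → root in [5.420000, 5.812500]
Midpoint of [5.420000, 5.812500] = 5.616250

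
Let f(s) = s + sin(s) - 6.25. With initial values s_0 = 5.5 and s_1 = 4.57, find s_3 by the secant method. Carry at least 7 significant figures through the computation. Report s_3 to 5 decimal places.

f(s_0) = -1.455540, f(s_1) = -2.669880
s_2 = 4.570000 - (-2.669880)·(4.570000 - 5.500000)/(-2.669880 - (-1.455540)) = 6.614723; f(s_2) = 0.690221
s_3 = 6.614723 - (0.690221)·(6.614723 - 4.570000)/(0.690221 - (-2.669880)) = 6.194703; f(s_3) = -0.143664

6.19470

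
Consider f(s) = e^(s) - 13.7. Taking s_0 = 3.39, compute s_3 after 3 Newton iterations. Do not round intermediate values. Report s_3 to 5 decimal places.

2.61772

f'(s) = e^(s)
s_0 = 3.390000: f = 15.965952, f' = 29.665952 → s_1 = 3.390000 - (15.965952)/(29.665952) = 2.851809
s_1 = 2.851809: f = 3.619082, f' = 17.319082 → s_2 = 2.851809 - (3.619082)/(17.319082) = 2.642844
s_2 = 2.642844: f = 0.353112, f' = 14.053112 → s_3 = 2.642844 - (0.353112)/(14.053112) = 2.617717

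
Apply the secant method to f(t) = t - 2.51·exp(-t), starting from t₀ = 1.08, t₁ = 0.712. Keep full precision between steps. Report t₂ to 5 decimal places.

0.96789

f(t_0) = 0.227615, f(t_1) = -0.519561
t_2 = 0.712000 - (-0.519561)·(0.712000 - 1.080000)/(-0.519561 - (0.227615)) = 0.967895; f(t_2) = 0.014391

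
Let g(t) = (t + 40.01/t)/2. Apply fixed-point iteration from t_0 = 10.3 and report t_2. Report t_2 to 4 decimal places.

t_1 = g(10.300000) = 7.092233
t_2 = g(7.092233) = 6.366808

6.3668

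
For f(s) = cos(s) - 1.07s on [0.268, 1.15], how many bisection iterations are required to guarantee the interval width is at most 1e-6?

Initial width b − a = 1.15 − 0.268 = 0.882000.
After n steps the width is (b−a)/2^n; need (b−a)/2^n ≤ 1e-6.
So n ≥ log₂(0.882000/1e-6) = log₂(882000.0000) ≈ 19.7504.
Hence n = 20.

20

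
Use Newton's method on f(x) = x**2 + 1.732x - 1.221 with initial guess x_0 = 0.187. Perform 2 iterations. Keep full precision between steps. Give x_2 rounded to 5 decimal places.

0.53908

f'(x) = 2x + 1.732
x_0 = 0.187000: f = -0.862147, f' = 2.106000 → x_1 = 0.187000 - (-0.862147)/(2.106000) = 0.596377
x_1 = 0.596377: f = 0.167589, f' = 2.924753 → x_2 = 0.596377 - (0.167589)/(2.924753) = 0.539076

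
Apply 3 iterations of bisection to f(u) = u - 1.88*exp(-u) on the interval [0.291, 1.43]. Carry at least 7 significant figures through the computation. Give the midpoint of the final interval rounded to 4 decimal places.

f(0.291000) = -1.114329, f(1.430000) = 0.980099 (opposite signs)
step 1: m = 0.860500, f(m) = 0.065353 > 0 → root in [0.291000, 0.860500]
step 2: m = 0.575750, f(m) = -0.481342 < 0 → root in [0.575750, 0.860500]
step 3: m = 0.718125, f(m) = -0.198687 < 0 → root in [0.718125, 0.860500]
Midpoint of [0.718125, 0.860500] = 0.789312

0.7893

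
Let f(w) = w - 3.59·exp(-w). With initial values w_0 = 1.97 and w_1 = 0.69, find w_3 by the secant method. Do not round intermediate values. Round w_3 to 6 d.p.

Secant update: w_(k+1) = w_k − f(w_k)·(w_k − w_(k-1))/(f(w_k) − f(w_(k-1))).
f(w_0) = 1.469350, f(w_1) = -1.110658
w_2 = 0.690000 - (-1.110658)·(0.690000 - 1.970000)/(-1.110658 - (1.469350)) = 1.241022; f(w_2) = 0.203195
w_3 = 1.241022 - (0.203195)·(1.241022 - 0.690000)/(0.203195 - (-1.110658)) = 1.155804; f(w_3) = 0.025656

1.155804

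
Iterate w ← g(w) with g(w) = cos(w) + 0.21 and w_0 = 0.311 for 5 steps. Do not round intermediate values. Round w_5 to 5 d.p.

w_1 = g(0.311000) = 1.162028
w_2 = g(1.162028) = 0.607479
w_3 = g(0.607479) = 1.031089
w_4 = g(1.031089) = 0.723885
w_5 = g(0.723885) = 0.959239

0.95924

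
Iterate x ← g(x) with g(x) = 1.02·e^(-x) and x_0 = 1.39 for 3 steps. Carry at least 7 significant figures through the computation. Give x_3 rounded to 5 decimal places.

x_1 = g(1.390000) = 0.254057
x_2 = g(0.254057) = 0.791161
x_3 = g(0.791161) = 0.462385

0.46238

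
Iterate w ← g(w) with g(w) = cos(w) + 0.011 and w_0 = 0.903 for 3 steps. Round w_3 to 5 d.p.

w_1 = g(0.903000) = 0.630257
w_2 = g(0.630257) = 0.818876
w_3 = g(0.818876) = 0.694043

0.69404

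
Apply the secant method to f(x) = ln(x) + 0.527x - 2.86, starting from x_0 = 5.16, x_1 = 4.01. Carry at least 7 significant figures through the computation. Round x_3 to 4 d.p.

f(x_0) = 1.500257, f(x_1) = 0.642061
x_2 = 4.010000 - (0.642061)·(4.010000 - 5.160000)/(0.642061 - (1.500257)) = 3.149624; f(x_2) = -0.052865
x_3 = 3.149624 - (-0.052865)·(3.149624 - 4.010000)/(-0.052865 - (0.642061)) = 3.215075; f(x_3) = 0.002195

3.2151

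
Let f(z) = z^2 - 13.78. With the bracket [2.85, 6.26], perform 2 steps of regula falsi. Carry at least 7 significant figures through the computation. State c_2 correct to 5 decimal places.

3.64901

f(2.850000) = -5.657500, f(6.260000) = 25.407600
step 1: c = 3.471021, f(c) = -1.732014 < 0 → new bracket [3.471021, 6.260000]
step 2: c = 3.649010, f(c) = -0.464727 < 0 → new bracket [3.649010, 6.260000]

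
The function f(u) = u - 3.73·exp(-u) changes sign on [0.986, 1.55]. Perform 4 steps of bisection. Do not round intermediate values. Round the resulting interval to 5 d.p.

[1.16225, 1.19750]

f(0.986000) = -0.405536, f(1.550000) = 0.758315 (opposite signs)
step 1: m = 1.268000, f(m) = 0.218401 > 0 → root in [0.986000, 1.268000]
step 2: m = 1.127000, f(m) = -0.081534 < 0 → root in [1.127000, 1.268000]
step 3: m = 1.197500, f(m) = 0.071233 > 0 → root in [1.127000, 1.197500]
step 4: m = 1.162250, f(m) = -0.004425 < 0 → root in [1.162250, 1.197500]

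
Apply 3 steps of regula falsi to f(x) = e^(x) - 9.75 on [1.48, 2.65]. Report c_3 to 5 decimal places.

2.27240

False-position update: c = (a·f(b) − b·f(a))/(f(b) − f(a)); replace the endpoint whose sign matches f(c).
f(1.480000) = -5.357054, f(2.650000) = 4.404039
step 1: c = 2.122116, f(c) = -1.401216 < 0 → new bracket [2.122116, 2.650000]
step 2: c = 2.249531, f(c) = -0.266709 < 0 → new bracket [2.249531, 2.650000]
step 3: c = 2.272399, f(c) = -0.047351 < 0 → new bracket [2.272399, 2.650000]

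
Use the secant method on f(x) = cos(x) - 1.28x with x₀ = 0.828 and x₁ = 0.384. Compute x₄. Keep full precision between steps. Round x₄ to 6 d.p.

0.630869

f(x_0) = -0.383490, f(x_1) = 0.435654
x_2 = 0.384000 - (0.435654)·(0.384000 - 0.828000)/(0.435654 - (-0.383490)) = 0.620137; f(x_2) = 0.020023
x_3 = 0.620137 - (0.020023)·(0.620137 - 0.384000)/(0.020023 - (0.435654)) = 0.631513; f(x_3) = -0.001202
x_4 = 0.631513 - (-0.001202)·(0.631513 - 0.620137)/(-0.001202 - (0.020023)) = 0.630869; f(x_4) = 0.000003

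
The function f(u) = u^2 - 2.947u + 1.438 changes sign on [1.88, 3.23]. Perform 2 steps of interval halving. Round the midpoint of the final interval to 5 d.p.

f(1.880000) = -0.567960, f(3.230000) = 2.352090 (opposite signs)
step 1: m = 2.555000, f(m) = 0.436440 > 0 → root in [1.880000, 2.555000]
step 2: m = 2.217500, f(m) = -0.179666 < 0 → root in [2.217500, 2.555000]
Midpoint of [2.217500, 2.555000] = 2.386250

2.38625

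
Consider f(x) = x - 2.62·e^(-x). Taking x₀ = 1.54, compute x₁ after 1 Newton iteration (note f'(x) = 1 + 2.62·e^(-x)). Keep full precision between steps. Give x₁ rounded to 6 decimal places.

x_0 = 1.540000: f = 0.978322, f' = 1.561678 → x_1 = 1.540000 - (0.978322)/(1.561678) = 0.913545

0.913545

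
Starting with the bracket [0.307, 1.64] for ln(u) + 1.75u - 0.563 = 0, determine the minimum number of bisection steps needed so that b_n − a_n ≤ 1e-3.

Initial width b − a = 1.64 − 0.307 = 1.333000.
After n steps the width is (b−a)/2^n; need (b−a)/2^n ≤ 1e-3.
So n ≥ log₂(1.333000/1e-3) = log₂(1333.0000) ≈ 10.3805.
Hence n = 11.

11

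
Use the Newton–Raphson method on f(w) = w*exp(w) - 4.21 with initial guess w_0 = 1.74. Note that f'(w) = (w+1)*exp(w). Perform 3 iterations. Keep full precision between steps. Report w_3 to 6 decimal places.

1.230387

w_0 = 1.740000: f = 5.703378, f' = 15.610721 → w_1 = 1.740000 - (5.703378)/(15.610721) = 1.374650
w_1 = 1.374650: f = 1.224943, f' = 9.388636 → w_2 = 1.374650 - (1.224943)/(9.388636) = 1.244179
w_2 = 1.244179: f = 0.107407, f' = 7.787492 → w_3 = 1.244179 - (0.107407)/(7.787492) = 1.230387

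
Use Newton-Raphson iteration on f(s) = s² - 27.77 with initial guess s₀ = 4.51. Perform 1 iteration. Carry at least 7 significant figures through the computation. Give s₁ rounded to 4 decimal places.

f'(s) = 2s
s_0 = 4.510000: f = -7.429900, f' = 9.020000 → s_1 = 4.510000 - (-7.429900)/(9.020000) = 5.333714

5.3337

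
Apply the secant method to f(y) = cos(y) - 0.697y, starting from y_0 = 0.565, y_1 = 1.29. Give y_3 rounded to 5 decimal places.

f(y_0) = 0.450784, f(y_1) = -0.622009
y_2 = 1.290000 - (-0.622009)·(1.290000 - 0.565000)/(-0.622009 - (0.450784)) = 0.869642; f(y_2) = 0.038959
y_3 = 0.869642 - (0.038959)·(0.869642 - 1.290000)/(0.038959 - (-0.622009)) = 0.894419; f(y_3) = 0.002562

0.89442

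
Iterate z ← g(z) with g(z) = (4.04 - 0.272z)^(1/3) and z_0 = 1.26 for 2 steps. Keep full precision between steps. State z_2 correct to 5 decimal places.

z_1 = g(1.260000) = 1.546301
z_2 = g(1.546301) = 1.535368

1.53537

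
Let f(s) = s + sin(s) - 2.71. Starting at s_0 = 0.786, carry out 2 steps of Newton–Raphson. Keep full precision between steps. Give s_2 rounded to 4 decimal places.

1.6982

f'(s) = 1 + cos(s)
s_0 = 0.786000: f = -1.216468, f' = 1.706681 → s_1 = 0.786000 - (-1.216468)/(1.706681) = 1.498768
s_1 = 1.498768: f = -0.213825, f' = 1.071966 → s_2 = 1.498768 - (-0.213825)/(1.071966) = 1.698238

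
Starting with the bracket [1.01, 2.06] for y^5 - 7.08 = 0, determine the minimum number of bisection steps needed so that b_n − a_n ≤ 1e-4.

14

Initial width b − a = 2.06 − 1.01 = 1.050000.
After n steps the width is (b−a)/2^n; need (b−a)/2^n ≤ 1e-4.
So n ≥ log₂(1.050000/1e-4) = log₂(10500.0000) ≈ 13.3581.
Hence n = 14.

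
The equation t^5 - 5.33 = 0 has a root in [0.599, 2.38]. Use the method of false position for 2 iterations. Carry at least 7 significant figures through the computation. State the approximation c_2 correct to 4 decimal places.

0.8334

f(0.599000) = -5.252886, f(2.380000) = 71.033317
step 1: c = 0.721635, f(c) = -5.134301 < 0 → new bracket [0.721635, 2.380000]
step 2: c = 0.833422, f(c) = -4.927908 < 0 → new bracket [0.833422, 2.380000]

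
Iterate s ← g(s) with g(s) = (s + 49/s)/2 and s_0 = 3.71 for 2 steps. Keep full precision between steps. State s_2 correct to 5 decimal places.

7.12579

s_1 = g(3.710000) = 8.458774
s_2 = g(8.458774) = 7.125788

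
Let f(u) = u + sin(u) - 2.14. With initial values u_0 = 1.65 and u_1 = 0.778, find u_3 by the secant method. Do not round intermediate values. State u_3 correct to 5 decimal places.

1.21398

Secant update: u_(k+1) = u_k − f(u_k)·(u_k − u_(k-1))/(f(u_k) − f(u_(k-1))).
f(u_0) = 0.506865, f(u_1) = -0.660144
u_2 = 0.778000 - (-0.660144)·(0.778000 - 1.650000)/(-0.660144 - (0.506865)) = 1.271266; f(u_2) = 0.086741
u_3 = 1.271266 - (0.086741)·(1.271266 - 0.778000)/(0.086741 - (-0.660144)) = 1.213979; f(u_3) = 0.010993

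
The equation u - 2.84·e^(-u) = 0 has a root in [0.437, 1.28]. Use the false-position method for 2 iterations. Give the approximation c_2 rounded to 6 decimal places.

f(0.437000) = -1.397559, f(1.280000) = 0.490374
step 1: c = 1.061038, f(c) = 0.078125 > 0 → new bracket [0.437000, 1.061038]
step 2: c = 1.028001, f(c) = 0.012072 > 0 → new bracket [0.437000, 1.028001]

1.028001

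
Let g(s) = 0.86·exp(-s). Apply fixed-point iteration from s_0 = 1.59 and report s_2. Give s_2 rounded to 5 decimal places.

0.72166

s_1 = g(1.590000) = 0.175376
s_2 = g(0.175376) = 0.721662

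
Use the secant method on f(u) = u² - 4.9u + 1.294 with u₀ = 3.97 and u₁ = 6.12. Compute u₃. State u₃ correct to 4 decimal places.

Secant update: u_(k+1) = u_k − f(u_k)·(u_k − u_(k-1))/(f(u_k) − f(u_(k-1))).
f(u_0) = -2.398100, f(u_1) = 8.760400
u_2 = 6.120000 - (8.760400)·(6.120000 - 3.970000)/(8.760400 - (-2.398100)) = 4.432062; f(u_2) = -0.779932
u_3 = 4.432062 - (-0.779932)·(4.432062 - 6.120000)/(-0.779932 - (8.760400)) = 4.570052; f(u_3) = -0.213878

4.5701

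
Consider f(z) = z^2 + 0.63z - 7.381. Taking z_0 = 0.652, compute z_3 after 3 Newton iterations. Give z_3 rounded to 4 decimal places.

f'(z) = 2z + 0.63
z_0 = 0.652000: f = -6.545136, f' = 1.934000 → z_1 = 0.652000 - (-6.545136)/(1.934000) = 4.036248
z_1 = 4.036248: f = 11.453136, f' = 8.702496 → z_2 = 4.036248 - (11.453136)/(8.702496) = 2.720173
z_2 = 2.720173: f = 1.732053, f' = 6.070347 → z_3 = 2.720173 - (1.732053)/(6.070347) = 2.434843

2.4348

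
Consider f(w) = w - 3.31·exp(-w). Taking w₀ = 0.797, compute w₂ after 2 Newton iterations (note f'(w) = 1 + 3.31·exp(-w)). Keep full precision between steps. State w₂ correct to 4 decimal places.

w_0 = 0.797000: f = -0.694747, f' = 2.491747 → w_1 = 0.797000 - (-0.694747)/(2.491747) = 1.075819
w_1 = 1.075819: f = -0.052951, f' = 2.128770 → w_2 = 1.075819 - (-0.052951)/(2.128770) = 1.100693

1.1007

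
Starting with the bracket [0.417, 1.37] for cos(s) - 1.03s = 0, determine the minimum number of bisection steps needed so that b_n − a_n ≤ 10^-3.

10

Initial width b − a = 1.37 − 0.417 = 0.953000.
After n steps the width is (b−a)/2^n; need (b−a)/2^n ≤ 10^-3.
So n ≥ log₂(0.953000/10^-3) = log₂(953.0000) ≈ 9.8963.
Hence n = 10.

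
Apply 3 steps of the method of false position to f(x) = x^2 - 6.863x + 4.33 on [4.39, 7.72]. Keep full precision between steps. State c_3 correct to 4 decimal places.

6.1315

f(4.390000) = -6.526470, f(7.720000) = 10.946040
step 1: c = 5.633848, f(c) = -2.594856 < 0 → new bracket [5.633848, 7.720000]
step 2: c = 6.033619, f(c) = -0.674167 < 0 → new bracket [6.033619, 7.720000]
step 3: c = 6.131458, f(c) = -0.155420 < 0 → new bracket [6.131458, 7.720000]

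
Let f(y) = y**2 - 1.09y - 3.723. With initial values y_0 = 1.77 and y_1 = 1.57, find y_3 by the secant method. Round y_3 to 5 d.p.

f(y_0) = -2.519400, f(y_1) = -2.969400
y_2 = 1.570000 - (-2.969400)·(1.570000 - 1.770000)/(-2.969400 - (-2.519400)) = 2.889733; f(y_2) = 1.477749
y_3 = 2.889733 - (1.477749)·(2.889733 - 1.570000)/(1.477749 - (-2.969400)) = 2.451197; f(y_3) = -0.386437

2.45120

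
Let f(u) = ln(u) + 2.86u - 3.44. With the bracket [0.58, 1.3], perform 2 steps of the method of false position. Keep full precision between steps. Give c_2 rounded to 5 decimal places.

f(0.580000) = -2.325927, f(1.300000) = 0.540364
step 1: c = 1.164263, f(c) = 0.041880 > 0 → new bracket [0.580000, 1.164263]
step 2: c = 1.153929, f(c) = 0.003409 > 0 → new bracket [0.580000, 1.153929]

1.15393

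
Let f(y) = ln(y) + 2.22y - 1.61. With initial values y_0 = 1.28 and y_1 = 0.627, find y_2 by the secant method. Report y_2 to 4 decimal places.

f(y_0) = 1.478460, f(y_1) = -0.684869
y_2 = 0.627000 - (-0.684869)·(0.627000 - 1.280000)/(-0.684869 - (1.478460)) = 0.833727; f(y_2) = 0.059026

0.8337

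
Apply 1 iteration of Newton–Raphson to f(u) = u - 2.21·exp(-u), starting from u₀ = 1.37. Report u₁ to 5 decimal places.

0.85230

f'(u) = 1 + 2.21·exp(-u)
u_0 = 1.370000: f = 0.808424, f' = 1.561576 → u_1 = 1.370000 - (0.808424)/(1.561576) = 0.852303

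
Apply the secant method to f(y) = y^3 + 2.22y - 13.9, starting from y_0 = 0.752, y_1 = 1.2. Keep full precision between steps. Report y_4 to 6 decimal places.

f(y_0) = -11.805301, f(y_1) = -9.508000
y_2 = 1.200000 - (-9.508000)·(1.200000 - 0.752000)/(-9.508000 - (-11.805301)) = 3.054169; f(y_2) = 21.369382
y_3 = 3.054169 - (21.369382)·(3.054169 - 1.200000)/(21.369382 - (-9.508000)) = 1.770950; f(y_3) = -4.414326
y_4 = 1.770950 - (-4.414326)·(1.770950 - 3.054169)/(-4.414326 - (21.369382)) = 1.990645; f(y_4) = -1.592508

1.990645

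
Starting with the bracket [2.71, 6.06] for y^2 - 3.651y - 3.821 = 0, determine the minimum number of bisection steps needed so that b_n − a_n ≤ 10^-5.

Initial width b − a = 6.06 − 2.71 = 3.350000.
After n steps the width is (b−a)/2^n; need (b−a)/2^n ≤ 10^-5.
So n ≥ log₂(3.350000/10^-5) = log₂(335000.0000) ≈ 18.3538.
Hence n = 19.

19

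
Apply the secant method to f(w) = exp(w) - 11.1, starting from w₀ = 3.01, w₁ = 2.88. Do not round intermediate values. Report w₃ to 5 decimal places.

2.43268

f(w_0) = 9.187400, f(w_1) = 6.714273
w_2 = 2.880000 - (6.714273)·(2.880000 - 3.010000)/(6.714273 - (9.187400)) = 2.527064; f(w_2) = 1.416703
w_3 = 2.527064 - (1.416703)·(2.527064 - 2.880000)/(1.416703 - (6.714273)) = 2.432680; f(w_3) = 0.289365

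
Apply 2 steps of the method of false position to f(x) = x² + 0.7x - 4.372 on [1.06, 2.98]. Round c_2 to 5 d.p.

1.72840

f(1.060000) = -2.506400, f(2.980000) = 6.594400
step 1: c = 1.588776, f(c) = -0.735646 < 0 → new bracket [1.588776, 2.980000]
step 2: c = 1.728400, f(c) = -0.174753 < 0 → new bracket [1.728400, 2.980000]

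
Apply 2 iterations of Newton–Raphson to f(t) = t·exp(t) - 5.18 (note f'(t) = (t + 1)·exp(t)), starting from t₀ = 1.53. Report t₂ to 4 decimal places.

Newton update: t ← t − f(t)/f'(t).
t_0 = 1.530000: f = 1.885811, f' = 11.683987 → t_1 = 1.530000 - (1.885811)/(11.683987) = 1.368599
t_1 = 1.368599: f = 0.198374, f' = 9.308214 → t_2 = 1.368599 - (0.198374)/(9.308214) = 1.347287

1.3473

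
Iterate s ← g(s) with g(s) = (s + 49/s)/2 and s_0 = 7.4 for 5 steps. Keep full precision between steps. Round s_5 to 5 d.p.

s_1 = g(7.400000) = 7.010811
s_2 = g(7.010811) = 7.000008
s_3 = g(7.000008) = 7.000000
s_4 = g(7.000000) = 7.000000
s_5 = g(7.000000) = 7.000000

7.00000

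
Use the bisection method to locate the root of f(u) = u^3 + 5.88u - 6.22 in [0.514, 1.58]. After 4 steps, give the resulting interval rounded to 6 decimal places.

[0.913750, 0.980375]

f(0.514000) = -3.061883, f(1.580000) = 7.014712 (opposite signs)
step 1: m = 1.047000, f(m) = 1.084091 > 0 → root in [0.514000, 1.047000]
step 2: m = 0.780500, f(m) = -1.155195 < 0 → root in [0.780500, 1.047000]
step 3: m = 0.913750, f(m) = -0.084224 < 0 → root in [0.913750, 1.047000]
step 4: m = 0.980375, f(m) = 0.486878 > 0 → root in [0.913750, 0.980375]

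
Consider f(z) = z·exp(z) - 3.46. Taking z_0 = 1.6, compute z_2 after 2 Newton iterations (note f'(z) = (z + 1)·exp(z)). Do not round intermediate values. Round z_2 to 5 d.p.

1.13558

Newton update: z ← z − f(z)/f'(z).
z_0 = 1.600000: f = 4.464852, f' = 12.877884 → z_1 = 1.600000 - (4.464852)/(12.877884) = 1.253293
z_1 = 1.253293: f = 0.928852, f' = 7.890707 → z_2 = 1.253293 - (0.928852)/(7.890707) = 1.135578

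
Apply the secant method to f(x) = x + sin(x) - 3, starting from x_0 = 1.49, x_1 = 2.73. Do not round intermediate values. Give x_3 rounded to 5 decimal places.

Secant update: x_(k+1) = x_k − f(x_k)·(x_k − x_(k-1))/(f(x_k) − f(x_(k-1))).
f(x_0) = -0.513262, f(x_1) = 0.130069
x_2 = 2.730000 - (0.130069)·(2.730000 - 1.490000)/(0.130069 - (-0.513262)) = 2.479296; f(x_2) = 0.094225
x_3 = 2.479296 - (0.094225)·(2.479296 - 2.730000)/(0.094225 - (0.130069)) = 1.820252; f(x_3) = -0.210701

1.82025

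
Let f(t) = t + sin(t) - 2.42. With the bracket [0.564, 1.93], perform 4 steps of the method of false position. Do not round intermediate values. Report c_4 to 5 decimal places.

f(0.564000) = -1.321429, f(1.930000) = 0.446177
step 1: c = 1.585196, f(c) = 0.165092 > 0 → new bracket [0.564000, 1.585196]
step 2: c = 1.471782, f(c) = 0.046885 > 0 → new bracket [0.564000, 1.471782]
step 3: c = 1.440678, f(c) = 0.012224 > 0 → new bracket [0.564000, 1.440678]
step 4: c = 1.432642, f(c) = 0.003114 > 0 → new bracket [0.564000, 1.432642]

1.43264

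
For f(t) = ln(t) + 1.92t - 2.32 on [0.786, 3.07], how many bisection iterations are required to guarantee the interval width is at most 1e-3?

Initial width b − a = 3.07 − 0.786 = 2.284000.
After n steps the width is (b−a)/2^n; need (b−a)/2^n ≤ 1e-3.
So n ≥ log₂(2.284000/1e-3) = log₂(2284.0000) ≈ 11.1573.
Hence n = 12.

12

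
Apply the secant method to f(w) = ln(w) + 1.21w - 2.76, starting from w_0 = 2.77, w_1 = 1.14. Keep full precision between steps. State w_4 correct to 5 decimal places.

f(w_0) = 1.610547, f(w_1) = -1.249572
w_2 = 1.140000 - (-1.249572)·(1.140000 - 2.770000)/(-1.249572 - (1.610547)) = 1.852139; f(w_2) = 0.097429
w_3 = 1.852139 - (0.097429)·(1.852139 - 1.140000)/(0.097429 - (-1.249572)) = 1.800630; f(w_3) = 0.006898
w_4 = 1.800630 - (0.006898)·(1.800630 - 1.852139)/(0.006898 - (0.097429)) = 1.796705; f(w_4) = -0.000033

1.79670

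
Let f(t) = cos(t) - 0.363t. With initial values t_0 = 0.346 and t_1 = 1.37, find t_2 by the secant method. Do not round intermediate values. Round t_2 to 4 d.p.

1.0960

f(t_0) = 0.815139, f(t_1) = -0.297860
t_2 = 1.370000 - (-0.297860)·(1.370000 - 0.346000)/(-0.297860 - (0.815139)) = 1.095958; f(t_2) = 0.059362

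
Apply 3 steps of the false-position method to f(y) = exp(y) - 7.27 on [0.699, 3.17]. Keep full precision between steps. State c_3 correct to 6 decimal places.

f(0.699000) = -5.258260, f(3.170000) = 16.537484
step 1: c = 1.295133, f(c) = -3.618519 < 0 → new bracket [1.295133, 3.170000]
step 2: c = 1.631720, f(c) = -2.157341 < 0 → new bracket [1.631720, 3.170000]
step 3: c = 1.809234, f(c) = -1.164233 < 0 → new bracket [1.809234, 3.170000]

1.809234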